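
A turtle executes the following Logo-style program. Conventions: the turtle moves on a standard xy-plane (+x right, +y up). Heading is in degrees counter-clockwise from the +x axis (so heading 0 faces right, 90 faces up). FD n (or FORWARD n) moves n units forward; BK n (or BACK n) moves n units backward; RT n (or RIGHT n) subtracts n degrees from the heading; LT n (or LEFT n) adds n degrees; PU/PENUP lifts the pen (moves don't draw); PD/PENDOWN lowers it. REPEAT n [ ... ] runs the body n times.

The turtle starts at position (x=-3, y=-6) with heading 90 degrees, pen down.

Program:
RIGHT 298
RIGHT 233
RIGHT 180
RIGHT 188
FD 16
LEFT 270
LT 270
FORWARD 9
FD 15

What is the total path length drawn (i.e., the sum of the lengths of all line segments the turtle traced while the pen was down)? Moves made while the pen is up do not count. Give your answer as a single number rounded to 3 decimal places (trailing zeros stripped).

Executing turtle program step by step:
Start: pos=(-3,-6), heading=90, pen down
RT 298: heading 90 -> 152
RT 233: heading 152 -> 279
RT 180: heading 279 -> 99
RT 188: heading 99 -> 271
FD 16: (-3,-6) -> (-2.721,-21.998) [heading=271, draw]
LT 270: heading 271 -> 181
LT 270: heading 181 -> 91
FD 9: (-2.721,-21.998) -> (-2.878,-12.999) [heading=91, draw]
FD 15: (-2.878,-12.999) -> (-3.14,1.999) [heading=91, draw]
Final: pos=(-3.14,1.999), heading=91, 3 segment(s) drawn

Segment lengths:
  seg 1: (-3,-6) -> (-2.721,-21.998), length = 16
  seg 2: (-2.721,-21.998) -> (-2.878,-12.999), length = 9
  seg 3: (-2.878,-12.999) -> (-3.14,1.999), length = 15
Total = 40

Answer: 40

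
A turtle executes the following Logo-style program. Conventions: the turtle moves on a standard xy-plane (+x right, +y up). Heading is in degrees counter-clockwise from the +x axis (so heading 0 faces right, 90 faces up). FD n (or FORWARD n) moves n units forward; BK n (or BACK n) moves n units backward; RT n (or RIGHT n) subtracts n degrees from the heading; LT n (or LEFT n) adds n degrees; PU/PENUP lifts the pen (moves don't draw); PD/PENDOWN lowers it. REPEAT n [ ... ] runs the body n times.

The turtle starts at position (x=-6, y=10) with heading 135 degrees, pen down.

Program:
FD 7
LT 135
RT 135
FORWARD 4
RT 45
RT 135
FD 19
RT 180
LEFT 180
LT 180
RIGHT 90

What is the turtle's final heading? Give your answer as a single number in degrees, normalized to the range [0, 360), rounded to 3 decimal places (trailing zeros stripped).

Answer: 45

Derivation:
Executing turtle program step by step:
Start: pos=(-6,10), heading=135, pen down
FD 7: (-6,10) -> (-10.95,14.95) [heading=135, draw]
LT 135: heading 135 -> 270
RT 135: heading 270 -> 135
FD 4: (-10.95,14.95) -> (-13.778,17.778) [heading=135, draw]
RT 45: heading 135 -> 90
RT 135: heading 90 -> 315
FD 19: (-13.778,17.778) -> (-0.343,4.343) [heading=315, draw]
RT 180: heading 315 -> 135
LT 180: heading 135 -> 315
LT 180: heading 315 -> 135
RT 90: heading 135 -> 45
Final: pos=(-0.343,4.343), heading=45, 3 segment(s) drawn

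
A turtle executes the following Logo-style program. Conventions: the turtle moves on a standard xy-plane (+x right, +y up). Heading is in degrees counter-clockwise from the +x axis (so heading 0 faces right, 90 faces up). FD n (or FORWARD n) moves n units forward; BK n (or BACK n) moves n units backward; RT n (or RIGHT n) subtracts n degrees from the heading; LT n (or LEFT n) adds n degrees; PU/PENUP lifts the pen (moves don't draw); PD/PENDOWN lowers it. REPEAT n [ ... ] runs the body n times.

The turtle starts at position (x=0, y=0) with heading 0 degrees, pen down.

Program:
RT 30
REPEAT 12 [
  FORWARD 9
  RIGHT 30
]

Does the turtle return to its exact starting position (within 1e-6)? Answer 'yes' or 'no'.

Answer: yes

Derivation:
Executing turtle program step by step:
Start: pos=(0,0), heading=0, pen down
RT 30: heading 0 -> 330
REPEAT 12 [
  -- iteration 1/12 --
  FD 9: (0,0) -> (7.794,-4.5) [heading=330, draw]
  RT 30: heading 330 -> 300
  -- iteration 2/12 --
  FD 9: (7.794,-4.5) -> (12.294,-12.294) [heading=300, draw]
  RT 30: heading 300 -> 270
  -- iteration 3/12 --
  FD 9: (12.294,-12.294) -> (12.294,-21.294) [heading=270, draw]
  RT 30: heading 270 -> 240
  -- iteration 4/12 --
  FD 9: (12.294,-21.294) -> (7.794,-29.088) [heading=240, draw]
  RT 30: heading 240 -> 210
  -- iteration 5/12 --
  FD 9: (7.794,-29.088) -> (0,-33.588) [heading=210, draw]
  RT 30: heading 210 -> 180
  -- iteration 6/12 --
  FD 9: (0,-33.588) -> (-9,-33.588) [heading=180, draw]
  RT 30: heading 180 -> 150
  -- iteration 7/12 --
  FD 9: (-9,-33.588) -> (-16.794,-29.088) [heading=150, draw]
  RT 30: heading 150 -> 120
  -- iteration 8/12 --
  FD 9: (-16.794,-29.088) -> (-21.294,-21.294) [heading=120, draw]
  RT 30: heading 120 -> 90
  -- iteration 9/12 --
  FD 9: (-21.294,-21.294) -> (-21.294,-12.294) [heading=90, draw]
  RT 30: heading 90 -> 60
  -- iteration 10/12 --
  FD 9: (-21.294,-12.294) -> (-16.794,-4.5) [heading=60, draw]
  RT 30: heading 60 -> 30
  -- iteration 11/12 --
  FD 9: (-16.794,-4.5) -> (-9,0) [heading=30, draw]
  RT 30: heading 30 -> 0
  -- iteration 12/12 --
  FD 9: (-9,0) -> (0,0) [heading=0, draw]
  RT 30: heading 0 -> 330
]
Final: pos=(0,0), heading=330, 12 segment(s) drawn

Start position: (0, 0)
Final position: (0, 0)
Distance = 0; < 1e-6 -> CLOSED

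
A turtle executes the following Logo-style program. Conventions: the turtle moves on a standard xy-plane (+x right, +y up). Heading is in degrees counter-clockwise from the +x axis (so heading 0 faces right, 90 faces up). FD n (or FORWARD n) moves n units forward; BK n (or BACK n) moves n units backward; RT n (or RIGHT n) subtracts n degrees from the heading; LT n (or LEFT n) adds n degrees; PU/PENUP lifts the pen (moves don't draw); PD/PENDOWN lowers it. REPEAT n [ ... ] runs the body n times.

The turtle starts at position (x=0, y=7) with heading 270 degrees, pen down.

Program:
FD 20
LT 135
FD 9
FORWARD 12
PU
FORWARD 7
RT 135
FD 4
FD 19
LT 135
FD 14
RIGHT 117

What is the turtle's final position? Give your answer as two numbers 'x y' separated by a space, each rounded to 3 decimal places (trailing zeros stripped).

Executing turtle program step by step:
Start: pos=(0,7), heading=270, pen down
FD 20: (0,7) -> (0,-13) [heading=270, draw]
LT 135: heading 270 -> 45
FD 9: (0,-13) -> (6.364,-6.636) [heading=45, draw]
FD 12: (6.364,-6.636) -> (14.849,1.849) [heading=45, draw]
PU: pen up
FD 7: (14.849,1.849) -> (19.799,6.799) [heading=45, move]
RT 135: heading 45 -> 270
FD 4: (19.799,6.799) -> (19.799,2.799) [heading=270, move]
FD 19: (19.799,2.799) -> (19.799,-16.201) [heading=270, move]
LT 135: heading 270 -> 45
FD 14: (19.799,-16.201) -> (29.698,-6.302) [heading=45, move]
RT 117: heading 45 -> 288
Final: pos=(29.698,-6.302), heading=288, 3 segment(s) drawn

Answer: 29.698 -6.302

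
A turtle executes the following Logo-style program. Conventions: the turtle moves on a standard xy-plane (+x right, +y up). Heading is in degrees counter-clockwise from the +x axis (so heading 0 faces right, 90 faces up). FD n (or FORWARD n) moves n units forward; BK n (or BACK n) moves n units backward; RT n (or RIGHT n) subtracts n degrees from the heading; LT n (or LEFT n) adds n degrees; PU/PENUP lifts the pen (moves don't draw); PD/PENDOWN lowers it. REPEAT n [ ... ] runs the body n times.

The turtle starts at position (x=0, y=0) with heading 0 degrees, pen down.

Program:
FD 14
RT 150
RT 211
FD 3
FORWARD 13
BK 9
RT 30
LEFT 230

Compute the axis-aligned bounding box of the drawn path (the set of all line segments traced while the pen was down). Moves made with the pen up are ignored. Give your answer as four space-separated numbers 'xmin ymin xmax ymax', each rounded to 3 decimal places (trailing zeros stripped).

Executing turtle program step by step:
Start: pos=(0,0), heading=0, pen down
FD 14: (0,0) -> (14,0) [heading=0, draw]
RT 150: heading 0 -> 210
RT 211: heading 210 -> 359
FD 3: (14,0) -> (17,-0.052) [heading=359, draw]
FD 13: (17,-0.052) -> (29.998,-0.279) [heading=359, draw]
BK 9: (29.998,-0.279) -> (20.999,-0.122) [heading=359, draw]
RT 30: heading 359 -> 329
LT 230: heading 329 -> 199
Final: pos=(20.999,-0.122), heading=199, 4 segment(s) drawn

Segment endpoints: x in {0, 14, 17, 20.999, 29.998}, y in {-0.279, -0.122, -0.052, 0}
xmin=0, ymin=-0.279, xmax=29.998, ymax=0

Answer: 0 -0.279 29.998 0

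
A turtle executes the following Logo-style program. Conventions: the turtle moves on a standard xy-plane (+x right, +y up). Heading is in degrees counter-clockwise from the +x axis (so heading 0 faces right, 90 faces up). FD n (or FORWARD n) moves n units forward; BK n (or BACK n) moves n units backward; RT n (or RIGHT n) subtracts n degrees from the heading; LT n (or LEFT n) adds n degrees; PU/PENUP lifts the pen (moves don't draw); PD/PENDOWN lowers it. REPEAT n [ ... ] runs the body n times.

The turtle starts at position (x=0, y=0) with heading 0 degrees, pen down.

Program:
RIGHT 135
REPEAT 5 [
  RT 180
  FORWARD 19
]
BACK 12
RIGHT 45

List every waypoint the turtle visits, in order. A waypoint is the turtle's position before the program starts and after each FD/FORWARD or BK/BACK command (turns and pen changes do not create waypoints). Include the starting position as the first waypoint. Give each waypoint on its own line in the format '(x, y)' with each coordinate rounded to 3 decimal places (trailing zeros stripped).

Answer: (0, 0)
(13.435, 13.435)
(0, 0)
(13.435, 13.435)
(0, 0)
(13.435, 13.435)
(4.95, 4.95)

Derivation:
Executing turtle program step by step:
Start: pos=(0,0), heading=0, pen down
RT 135: heading 0 -> 225
REPEAT 5 [
  -- iteration 1/5 --
  RT 180: heading 225 -> 45
  FD 19: (0,0) -> (13.435,13.435) [heading=45, draw]
  -- iteration 2/5 --
  RT 180: heading 45 -> 225
  FD 19: (13.435,13.435) -> (0,0) [heading=225, draw]
  -- iteration 3/5 --
  RT 180: heading 225 -> 45
  FD 19: (0,0) -> (13.435,13.435) [heading=45, draw]
  -- iteration 4/5 --
  RT 180: heading 45 -> 225
  FD 19: (13.435,13.435) -> (0,0) [heading=225, draw]
  -- iteration 5/5 --
  RT 180: heading 225 -> 45
  FD 19: (0,0) -> (13.435,13.435) [heading=45, draw]
]
BK 12: (13.435,13.435) -> (4.95,4.95) [heading=45, draw]
RT 45: heading 45 -> 0
Final: pos=(4.95,4.95), heading=0, 6 segment(s) drawn
Waypoints (7 total):
(0, 0)
(13.435, 13.435)
(0, 0)
(13.435, 13.435)
(0, 0)
(13.435, 13.435)
(4.95, 4.95)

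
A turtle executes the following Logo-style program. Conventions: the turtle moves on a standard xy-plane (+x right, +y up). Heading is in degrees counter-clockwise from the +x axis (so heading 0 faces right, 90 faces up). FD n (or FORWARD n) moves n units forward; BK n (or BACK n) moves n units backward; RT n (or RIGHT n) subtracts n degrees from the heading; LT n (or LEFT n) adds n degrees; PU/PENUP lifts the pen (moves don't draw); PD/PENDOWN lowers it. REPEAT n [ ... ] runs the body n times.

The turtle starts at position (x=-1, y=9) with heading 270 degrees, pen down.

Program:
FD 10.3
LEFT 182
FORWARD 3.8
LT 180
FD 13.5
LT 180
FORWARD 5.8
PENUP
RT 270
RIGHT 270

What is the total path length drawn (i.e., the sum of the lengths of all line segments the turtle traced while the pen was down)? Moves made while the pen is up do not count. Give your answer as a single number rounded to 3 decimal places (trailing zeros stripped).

Executing turtle program step by step:
Start: pos=(-1,9), heading=270, pen down
FD 10.3: (-1,9) -> (-1,-1.3) [heading=270, draw]
LT 182: heading 270 -> 92
FD 3.8: (-1,-1.3) -> (-1.133,2.498) [heading=92, draw]
LT 180: heading 92 -> 272
FD 13.5: (-1.133,2.498) -> (-0.661,-10.994) [heading=272, draw]
LT 180: heading 272 -> 92
FD 5.8: (-0.661,-10.994) -> (-0.864,-5.198) [heading=92, draw]
PU: pen up
RT 270: heading 92 -> 182
RT 270: heading 182 -> 272
Final: pos=(-0.864,-5.198), heading=272, 4 segment(s) drawn

Segment lengths:
  seg 1: (-1,9) -> (-1,-1.3), length = 10.3
  seg 2: (-1,-1.3) -> (-1.133,2.498), length = 3.8
  seg 3: (-1.133,2.498) -> (-0.661,-10.994), length = 13.5
  seg 4: (-0.661,-10.994) -> (-0.864,-5.198), length = 5.8
Total = 33.4

Answer: 33.4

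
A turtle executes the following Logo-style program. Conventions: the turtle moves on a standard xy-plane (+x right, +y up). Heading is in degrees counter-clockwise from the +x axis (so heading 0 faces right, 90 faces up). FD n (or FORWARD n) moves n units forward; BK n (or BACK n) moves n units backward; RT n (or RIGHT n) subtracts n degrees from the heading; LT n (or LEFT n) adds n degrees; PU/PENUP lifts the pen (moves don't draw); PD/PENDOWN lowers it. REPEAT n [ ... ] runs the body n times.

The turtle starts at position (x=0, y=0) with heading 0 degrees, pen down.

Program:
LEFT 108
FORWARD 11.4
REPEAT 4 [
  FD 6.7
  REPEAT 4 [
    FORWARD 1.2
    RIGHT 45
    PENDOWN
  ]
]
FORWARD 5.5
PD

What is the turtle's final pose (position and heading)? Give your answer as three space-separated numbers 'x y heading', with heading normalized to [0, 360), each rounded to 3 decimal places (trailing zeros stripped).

Executing turtle program step by step:
Start: pos=(0,0), heading=0, pen down
LT 108: heading 0 -> 108
FD 11.4: (0,0) -> (-3.523,10.842) [heading=108, draw]
REPEAT 4 [
  -- iteration 1/4 --
  FD 6.7: (-3.523,10.842) -> (-5.593,17.214) [heading=108, draw]
  REPEAT 4 [
    -- iteration 1/4 --
    FD 1.2: (-5.593,17.214) -> (-5.964,18.355) [heading=108, draw]
    RT 45: heading 108 -> 63
    PD: pen down
    -- iteration 2/4 --
    FD 1.2: (-5.964,18.355) -> (-5.419,19.425) [heading=63, draw]
    RT 45: heading 63 -> 18
    PD: pen down
    -- iteration 3/4 --
    FD 1.2: (-5.419,19.425) -> (-4.278,19.795) [heading=18, draw]
    RT 45: heading 18 -> 333
    PD: pen down
    -- iteration 4/4 --
    FD 1.2: (-4.278,19.795) -> (-3.209,19.251) [heading=333, draw]
    RT 45: heading 333 -> 288
    PD: pen down
  ]
  -- iteration 2/4 --
  FD 6.7: (-3.209,19.251) -> (-1.138,12.879) [heading=288, draw]
  REPEAT 4 [
    -- iteration 1/4 --
    FD 1.2: (-1.138,12.879) -> (-0.768,11.737) [heading=288, draw]
    RT 45: heading 288 -> 243
    PD: pen down
    -- iteration 2/4 --
    FD 1.2: (-0.768,11.737) -> (-1.312,10.668) [heading=243, draw]
    RT 45: heading 243 -> 198
    PD: pen down
    -- iteration 3/4 --
    FD 1.2: (-1.312,10.668) -> (-2.454,10.297) [heading=198, draw]
    RT 45: heading 198 -> 153
    PD: pen down
    -- iteration 4/4 --
    FD 1.2: (-2.454,10.297) -> (-3.523,10.842) [heading=153, draw]
    RT 45: heading 153 -> 108
    PD: pen down
  ]
  -- iteration 3/4 --
  FD 6.7: (-3.523,10.842) -> (-5.593,17.214) [heading=108, draw]
  REPEAT 4 [
    -- iteration 1/4 --
    FD 1.2: (-5.593,17.214) -> (-5.964,18.355) [heading=108, draw]
    RT 45: heading 108 -> 63
    PD: pen down
    -- iteration 2/4 --
    FD 1.2: (-5.964,18.355) -> (-5.419,19.425) [heading=63, draw]
    RT 45: heading 63 -> 18
    PD: pen down
    -- iteration 3/4 --
    FD 1.2: (-5.419,19.425) -> (-4.278,19.795) [heading=18, draw]
    RT 45: heading 18 -> 333
    PD: pen down
    -- iteration 4/4 --
    FD 1.2: (-4.278,19.795) -> (-3.209,19.251) [heading=333, draw]
    RT 45: heading 333 -> 288
    PD: pen down
  ]
  -- iteration 4/4 --
  FD 6.7: (-3.209,19.251) -> (-1.138,12.879) [heading=288, draw]
  REPEAT 4 [
    -- iteration 1/4 --
    FD 1.2: (-1.138,12.879) -> (-0.768,11.737) [heading=288, draw]
    RT 45: heading 288 -> 243
    PD: pen down
    -- iteration 2/4 --
    FD 1.2: (-0.768,11.737) -> (-1.312,10.668) [heading=243, draw]
    RT 45: heading 243 -> 198
    PD: pen down
    -- iteration 3/4 --
    FD 1.2: (-1.312,10.668) -> (-2.454,10.297) [heading=198, draw]
    RT 45: heading 198 -> 153
    PD: pen down
    -- iteration 4/4 --
    FD 1.2: (-2.454,10.297) -> (-3.523,10.842) [heading=153, draw]
    RT 45: heading 153 -> 108
    PD: pen down
  ]
]
FD 5.5: (-3.523,10.842) -> (-5.222,16.073) [heading=108, draw]
PD: pen down
Final: pos=(-5.222,16.073), heading=108, 22 segment(s) drawn

Answer: -5.222 16.073 108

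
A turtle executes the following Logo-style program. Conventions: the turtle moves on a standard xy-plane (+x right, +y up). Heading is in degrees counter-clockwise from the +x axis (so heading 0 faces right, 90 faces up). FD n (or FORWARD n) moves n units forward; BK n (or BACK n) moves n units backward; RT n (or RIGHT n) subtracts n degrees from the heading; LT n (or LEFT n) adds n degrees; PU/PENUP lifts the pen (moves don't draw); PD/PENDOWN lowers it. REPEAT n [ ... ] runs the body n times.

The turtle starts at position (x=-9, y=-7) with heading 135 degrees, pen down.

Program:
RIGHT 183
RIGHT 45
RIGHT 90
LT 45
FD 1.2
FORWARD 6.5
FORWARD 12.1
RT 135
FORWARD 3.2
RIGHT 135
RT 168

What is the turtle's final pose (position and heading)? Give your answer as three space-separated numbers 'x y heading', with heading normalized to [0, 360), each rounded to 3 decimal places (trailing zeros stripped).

Executing turtle program step by step:
Start: pos=(-9,-7), heading=135, pen down
RT 183: heading 135 -> 312
RT 45: heading 312 -> 267
RT 90: heading 267 -> 177
LT 45: heading 177 -> 222
FD 1.2: (-9,-7) -> (-9.892,-7.803) [heading=222, draw]
FD 6.5: (-9.892,-7.803) -> (-14.722,-12.152) [heading=222, draw]
FD 12.1: (-14.722,-12.152) -> (-23.714,-20.249) [heading=222, draw]
RT 135: heading 222 -> 87
FD 3.2: (-23.714,-20.249) -> (-23.547,-17.053) [heading=87, draw]
RT 135: heading 87 -> 312
RT 168: heading 312 -> 144
Final: pos=(-23.547,-17.053), heading=144, 4 segment(s) drawn

Answer: -23.547 -17.053 144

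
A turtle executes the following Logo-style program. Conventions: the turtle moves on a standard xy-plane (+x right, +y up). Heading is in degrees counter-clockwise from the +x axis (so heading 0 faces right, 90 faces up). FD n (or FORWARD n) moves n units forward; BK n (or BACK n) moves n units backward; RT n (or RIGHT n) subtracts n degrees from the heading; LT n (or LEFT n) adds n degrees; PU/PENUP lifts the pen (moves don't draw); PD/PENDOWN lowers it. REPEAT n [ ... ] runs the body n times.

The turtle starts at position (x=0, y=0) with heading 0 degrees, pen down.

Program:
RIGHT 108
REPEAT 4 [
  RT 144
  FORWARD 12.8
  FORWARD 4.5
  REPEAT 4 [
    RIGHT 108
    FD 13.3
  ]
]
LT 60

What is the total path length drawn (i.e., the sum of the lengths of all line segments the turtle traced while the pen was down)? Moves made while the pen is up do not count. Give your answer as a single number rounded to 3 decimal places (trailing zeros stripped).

Executing turtle program step by step:
Start: pos=(0,0), heading=0, pen down
RT 108: heading 0 -> 252
REPEAT 4 [
  -- iteration 1/4 --
  RT 144: heading 252 -> 108
  FD 12.8: (0,0) -> (-3.955,12.174) [heading=108, draw]
  FD 4.5: (-3.955,12.174) -> (-5.346,16.453) [heading=108, draw]
  REPEAT 4 [
    -- iteration 1/4 --
    RT 108: heading 108 -> 0
    FD 13.3: (-5.346,16.453) -> (7.954,16.453) [heading=0, draw]
    -- iteration 2/4 --
    RT 108: heading 0 -> 252
    FD 13.3: (7.954,16.453) -> (3.844,3.804) [heading=252, draw]
    -- iteration 3/4 --
    RT 108: heading 252 -> 144
    FD 13.3: (3.844,3.804) -> (-6.916,11.622) [heading=144, draw]
    -- iteration 4/4 --
    RT 108: heading 144 -> 36
    FD 13.3: (-6.916,11.622) -> (3.844,19.439) [heading=36, draw]
  ]
  -- iteration 2/4 --
  RT 144: heading 36 -> 252
  FD 12.8: (3.844,19.439) -> (-0.111,7.266) [heading=252, draw]
  FD 4.5: (-0.111,7.266) -> (-1.502,2.986) [heading=252, draw]
  REPEAT 4 [
    -- iteration 1/4 --
    RT 108: heading 252 -> 144
    FD 13.3: (-1.502,2.986) -> (-12.262,10.804) [heading=144, draw]
    -- iteration 2/4 --
    RT 108: heading 144 -> 36
    FD 13.3: (-12.262,10.804) -> (-1.502,18.621) [heading=36, draw]
    -- iteration 3/4 --
    RT 108: heading 36 -> 288
    FD 13.3: (-1.502,18.621) -> (2.608,5.972) [heading=288, draw]
    -- iteration 4/4 --
    RT 108: heading 288 -> 180
    FD 13.3: (2.608,5.972) -> (-10.692,5.972) [heading=180, draw]
  ]
  -- iteration 3/4 --
  RT 144: heading 180 -> 36
  FD 12.8: (-10.692,5.972) -> (-0.337,13.496) [heading=36, draw]
  FD 4.5: (-0.337,13.496) -> (3.304,16.141) [heading=36, draw]
  REPEAT 4 [
    -- iteration 1/4 --
    RT 108: heading 36 -> 288
    FD 13.3: (3.304,16.141) -> (7.414,3.492) [heading=288, draw]
    -- iteration 2/4 --
    RT 108: heading 288 -> 180
    FD 13.3: (7.414,3.492) -> (-5.886,3.492) [heading=180, draw]
    -- iteration 3/4 --
    RT 108: heading 180 -> 72
    FD 13.3: (-5.886,3.492) -> (-1.776,16.141) [heading=72, draw]
    -- iteration 4/4 --
    RT 108: heading 72 -> 324
    FD 13.3: (-1.776,16.141) -> (8.984,8.323) [heading=324, draw]
  ]
  -- iteration 4/4 --
  RT 144: heading 324 -> 180
  FD 12.8: (8.984,8.323) -> (-3.816,8.323) [heading=180, draw]
  FD 4.5: (-3.816,8.323) -> (-8.316,8.323) [heading=180, draw]
  REPEAT 4 [
    -- iteration 1/4 --
    RT 108: heading 180 -> 72
    FD 13.3: (-8.316,8.323) -> (-4.206,20.972) [heading=72, draw]
    -- iteration 2/4 --
    RT 108: heading 72 -> 324
    FD 13.3: (-4.206,20.972) -> (6.554,13.155) [heading=324, draw]
    -- iteration 3/4 --
    RT 108: heading 324 -> 216
    FD 13.3: (6.554,13.155) -> (-4.206,5.337) [heading=216, draw]
    -- iteration 4/4 --
    RT 108: heading 216 -> 108
    FD 13.3: (-4.206,5.337) -> (-8.316,17.986) [heading=108, draw]
  ]
]
LT 60: heading 108 -> 168
Final: pos=(-8.316,17.986), heading=168, 24 segment(s) drawn

Segment lengths:
  seg 1: (0,0) -> (-3.955,12.174), length = 12.8
  seg 2: (-3.955,12.174) -> (-5.346,16.453), length = 4.5
  seg 3: (-5.346,16.453) -> (7.954,16.453), length = 13.3
  seg 4: (7.954,16.453) -> (3.844,3.804), length = 13.3
  seg 5: (3.844,3.804) -> (-6.916,11.622), length = 13.3
  seg 6: (-6.916,11.622) -> (3.844,19.439), length = 13.3
  seg 7: (3.844,19.439) -> (-0.111,7.266), length = 12.8
  seg 8: (-0.111,7.266) -> (-1.502,2.986), length = 4.5
  seg 9: (-1.502,2.986) -> (-12.262,10.804), length = 13.3
  seg 10: (-12.262,10.804) -> (-1.502,18.621), length = 13.3
  seg 11: (-1.502,18.621) -> (2.608,5.972), length = 13.3
  seg 12: (2.608,5.972) -> (-10.692,5.972), length = 13.3
  seg 13: (-10.692,5.972) -> (-0.337,13.496), length = 12.8
  seg 14: (-0.337,13.496) -> (3.304,16.141), length = 4.5
  seg 15: (3.304,16.141) -> (7.414,3.492), length = 13.3
  seg 16: (7.414,3.492) -> (-5.886,3.492), length = 13.3
  seg 17: (-5.886,3.492) -> (-1.776,16.141), length = 13.3
  seg 18: (-1.776,16.141) -> (8.984,8.323), length = 13.3
  seg 19: (8.984,8.323) -> (-3.816,8.323), length = 12.8
  seg 20: (-3.816,8.323) -> (-8.316,8.323), length = 4.5
  seg 21: (-8.316,8.323) -> (-4.206,20.972), length = 13.3
  seg 22: (-4.206,20.972) -> (6.554,13.155), length = 13.3
  seg 23: (6.554,13.155) -> (-4.206,5.337), length = 13.3
  seg 24: (-4.206,5.337) -> (-8.316,17.986), length = 13.3
Total = 282

Answer: 282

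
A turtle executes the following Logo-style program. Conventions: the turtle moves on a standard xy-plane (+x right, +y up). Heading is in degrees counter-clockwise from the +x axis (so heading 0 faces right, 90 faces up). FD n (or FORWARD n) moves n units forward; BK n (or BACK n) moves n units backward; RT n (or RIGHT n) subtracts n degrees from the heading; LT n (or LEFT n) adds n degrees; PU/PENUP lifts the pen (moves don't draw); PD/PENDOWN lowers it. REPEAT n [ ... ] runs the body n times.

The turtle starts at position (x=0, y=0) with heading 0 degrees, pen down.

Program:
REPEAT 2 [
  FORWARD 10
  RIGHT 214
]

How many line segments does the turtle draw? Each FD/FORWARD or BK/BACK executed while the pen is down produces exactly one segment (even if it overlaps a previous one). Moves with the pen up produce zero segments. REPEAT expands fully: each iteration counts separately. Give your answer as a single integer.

Executing turtle program step by step:
Start: pos=(0,0), heading=0, pen down
REPEAT 2 [
  -- iteration 1/2 --
  FD 10: (0,0) -> (10,0) [heading=0, draw]
  RT 214: heading 0 -> 146
  -- iteration 2/2 --
  FD 10: (10,0) -> (1.71,5.592) [heading=146, draw]
  RT 214: heading 146 -> 292
]
Final: pos=(1.71,5.592), heading=292, 2 segment(s) drawn
Segments drawn: 2

Answer: 2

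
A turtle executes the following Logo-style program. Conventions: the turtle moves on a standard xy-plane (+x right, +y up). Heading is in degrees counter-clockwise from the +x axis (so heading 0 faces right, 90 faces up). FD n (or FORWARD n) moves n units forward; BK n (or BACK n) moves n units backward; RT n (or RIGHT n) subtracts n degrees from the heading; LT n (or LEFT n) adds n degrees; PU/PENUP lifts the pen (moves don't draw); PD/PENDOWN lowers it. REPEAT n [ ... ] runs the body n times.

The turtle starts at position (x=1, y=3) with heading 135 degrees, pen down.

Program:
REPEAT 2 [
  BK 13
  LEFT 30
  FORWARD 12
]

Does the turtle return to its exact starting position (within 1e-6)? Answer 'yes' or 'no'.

Executing turtle program step by step:
Start: pos=(1,3), heading=135, pen down
REPEAT 2 [
  -- iteration 1/2 --
  BK 13: (1,3) -> (10.192,-6.192) [heading=135, draw]
  LT 30: heading 135 -> 165
  FD 12: (10.192,-6.192) -> (-1.399,-3.087) [heading=165, draw]
  -- iteration 2/2 --
  BK 13: (-1.399,-3.087) -> (11.158,-6.451) [heading=165, draw]
  LT 30: heading 165 -> 195
  FD 12: (11.158,-6.451) -> (-0.433,-9.557) [heading=195, draw]
]
Final: pos=(-0.433,-9.557), heading=195, 4 segment(s) drawn

Start position: (1, 3)
Final position: (-0.433, -9.557)
Distance = 12.639; >= 1e-6 -> NOT closed

Answer: no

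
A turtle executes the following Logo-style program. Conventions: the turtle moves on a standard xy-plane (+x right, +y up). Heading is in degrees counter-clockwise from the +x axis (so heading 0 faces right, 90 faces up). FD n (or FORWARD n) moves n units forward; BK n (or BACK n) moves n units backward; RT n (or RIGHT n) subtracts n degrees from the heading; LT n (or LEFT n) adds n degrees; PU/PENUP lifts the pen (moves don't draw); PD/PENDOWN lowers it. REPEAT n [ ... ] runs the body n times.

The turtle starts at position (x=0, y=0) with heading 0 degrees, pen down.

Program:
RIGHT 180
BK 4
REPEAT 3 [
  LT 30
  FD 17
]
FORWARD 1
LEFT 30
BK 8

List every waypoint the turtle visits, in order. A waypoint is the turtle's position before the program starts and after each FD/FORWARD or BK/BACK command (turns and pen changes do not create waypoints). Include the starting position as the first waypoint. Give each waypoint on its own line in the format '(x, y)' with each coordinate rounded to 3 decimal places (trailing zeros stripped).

Executing turtle program step by step:
Start: pos=(0,0), heading=0, pen down
RT 180: heading 0 -> 180
BK 4: (0,0) -> (4,0) [heading=180, draw]
REPEAT 3 [
  -- iteration 1/3 --
  LT 30: heading 180 -> 210
  FD 17: (4,0) -> (-10.722,-8.5) [heading=210, draw]
  -- iteration 2/3 --
  LT 30: heading 210 -> 240
  FD 17: (-10.722,-8.5) -> (-19.222,-23.222) [heading=240, draw]
  -- iteration 3/3 --
  LT 30: heading 240 -> 270
  FD 17: (-19.222,-23.222) -> (-19.222,-40.222) [heading=270, draw]
]
FD 1: (-19.222,-40.222) -> (-19.222,-41.222) [heading=270, draw]
LT 30: heading 270 -> 300
BK 8: (-19.222,-41.222) -> (-23.222,-34.294) [heading=300, draw]
Final: pos=(-23.222,-34.294), heading=300, 6 segment(s) drawn
Waypoints (7 total):
(0, 0)
(4, 0)
(-10.722, -8.5)
(-19.222, -23.222)
(-19.222, -40.222)
(-19.222, -41.222)
(-23.222, -34.294)

Answer: (0, 0)
(4, 0)
(-10.722, -8.5)
(-19.222, -23.222)
(-19.222, -40.222)
(-19.222, -41.222)
(-23.222, -34.294)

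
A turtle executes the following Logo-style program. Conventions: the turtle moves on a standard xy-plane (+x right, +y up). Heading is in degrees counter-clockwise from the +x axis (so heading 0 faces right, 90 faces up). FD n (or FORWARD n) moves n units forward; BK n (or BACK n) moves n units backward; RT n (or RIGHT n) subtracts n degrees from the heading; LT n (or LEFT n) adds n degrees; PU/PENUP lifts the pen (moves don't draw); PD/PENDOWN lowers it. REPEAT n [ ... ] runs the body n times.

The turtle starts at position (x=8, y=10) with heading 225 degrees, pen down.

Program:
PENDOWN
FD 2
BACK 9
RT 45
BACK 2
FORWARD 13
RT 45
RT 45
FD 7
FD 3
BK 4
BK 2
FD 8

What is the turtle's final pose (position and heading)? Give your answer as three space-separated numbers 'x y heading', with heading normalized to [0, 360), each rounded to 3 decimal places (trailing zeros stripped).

Answer: 1.95 26.95 90

Derivation:
Executing turtle program step by step:
Start: pos=(8,10), heading=225, pen down
PD: pen down
FD 2: (8,10) -> (6.586,8.586) [heading=225, draw]
BK 9: (6.586,8.586) -> (12.95,14.95) [heading=225, draw]
RT 45: heading 225 -> 180
BK 2: (12.95,14.95) -> (14.95,14.95) [heading=180, draw]
FD 13: (14.95,14.95) -> (1.95,14.95) [heading=180, draw]
RT 45: heading 180 -> 135
RT 45: heading 135 -> 90
FD 7: (1.95,14.95) -> (1.95,21.95) [heading=90, draw]
FD 3: (1.95,21.95) -> (1.95,24.95) [heading=90, draw]
BK 4: (1.95,24.95) -> (1.95,20.95) [heading=90, draw]
BK 2: (1.95,20.95) -> (1.95,18.95) [heading=90, draw]
FD 8: (1.95,18.95) -> (1.95,26.95) [heading=90, draw]
Final: pos=(1.95,26.95), heading=90, 9 segment(s) drawn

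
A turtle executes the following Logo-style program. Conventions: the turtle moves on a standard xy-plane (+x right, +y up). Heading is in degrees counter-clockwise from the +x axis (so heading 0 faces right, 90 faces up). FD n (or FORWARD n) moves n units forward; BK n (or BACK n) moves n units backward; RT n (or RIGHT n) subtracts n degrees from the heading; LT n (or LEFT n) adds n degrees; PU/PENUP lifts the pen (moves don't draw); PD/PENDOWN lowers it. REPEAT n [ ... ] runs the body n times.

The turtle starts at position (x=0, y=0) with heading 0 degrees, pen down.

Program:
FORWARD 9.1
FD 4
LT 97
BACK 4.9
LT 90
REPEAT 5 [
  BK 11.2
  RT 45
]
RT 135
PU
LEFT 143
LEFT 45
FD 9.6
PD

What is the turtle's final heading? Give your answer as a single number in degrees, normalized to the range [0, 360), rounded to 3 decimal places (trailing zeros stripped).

Answer: 15

Derivation:
Executing turtle program step by step:
Start: pos=(0,0), heading=0, pen down
FD 9.1: (0,0) -> (9.1,0) [heading=0, draw]
FD 4: (9.1,0) -> (13.1,0) [heading=0, draw]
LT 97: heading 0 -> 97
BK 4.9: (13.1,0) -> (13.697,-4.863) [heading=97, draw]
LT 90: heading 97 -> 187
REPEAT 5 [
  -- iteration 1/5 --
  BK 11.2: (13.697,-4.863) -> (24.814,-3.499) [heading=187, draw]
  RT 45: heading 187 -> 142
  -- iteration 2/5 --
  BK 11.2: (24.814,-3.499) -> (33.639,-10.394) [heading=142, draw]
  RT 45: heading 142 -> 97
  -- iteration 3/5 --
  BK 11.2: (33.639,-10.394) -> (35.004,-21.51) [heading=97, draw]
  RT 45: heading 97 -> 52
  -- iteration 4/5 --
  BK 11.2: (35.004,-21.51) -> (28.109,-30.336) [heading=52, draw]
  RT 45: heading 52 -> 7
  -- iteration 5/5 --
  BK 11.2: (28.109,-30.336) -> (16.992,-31.701) [heading=7, draw]
  RT 45: heading 7 -> 322
]
RT 135: heading 322 -> 187
PU: pen up
LT 143: heading 187 -> 330
LT 45: heading 330 -> 15
FD 9.6: (16.992,-31.701) -> (26.265,-29.216) [heading=15, move]
PD: pen down
Final: pos=(26.265,-29.216), heading=15, 8 segment(s) drawn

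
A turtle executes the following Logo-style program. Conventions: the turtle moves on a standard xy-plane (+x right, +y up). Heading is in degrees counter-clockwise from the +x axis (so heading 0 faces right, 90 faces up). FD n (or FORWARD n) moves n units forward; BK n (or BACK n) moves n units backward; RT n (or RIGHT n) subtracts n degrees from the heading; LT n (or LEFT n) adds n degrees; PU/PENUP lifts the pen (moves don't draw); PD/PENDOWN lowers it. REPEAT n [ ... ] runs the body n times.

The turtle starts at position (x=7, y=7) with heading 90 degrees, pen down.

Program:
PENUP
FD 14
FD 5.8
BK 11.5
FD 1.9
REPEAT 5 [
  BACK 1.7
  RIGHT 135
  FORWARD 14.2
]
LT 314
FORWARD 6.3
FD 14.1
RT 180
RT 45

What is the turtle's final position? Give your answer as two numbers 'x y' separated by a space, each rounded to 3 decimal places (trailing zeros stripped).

Answer: 2.493 33.438

Derivation:
Executing turtle program step by step:
Start: pos=(7,7), heading=90, pen down
PU: pen up
FD 14: (7,7) -> (7,21) [heading=90, move]
FD 5.8: (7,21) -> (7,26.8) [heading=90, move]
BK 11.5: (7,26.8) -> (7,15.3) [heading=90, move]
FD 1.9: (7,15.3) -> (7,17.2) [heading=90, move]
REPEAT 5 [
  -- iteration 1/5 --
  BK 1.7: (7,17.2) -> (7,15.5) [heading=90, move]
  RT 135: heading 90 -> 315
  FD 14.2: (7,15.5) -> (17.041,5.459) [heading=315, move]
  -- iteration 2/5 --
  BK 1.7: (17.041,5.459) -> (15.839,6.661) [heading=315, move]
  RT 135: heading 315 -> 180
  FD 14.2: (15.839,6.661) -> (1.639,6.661) [heading=180, move]
  -- iteration 3/5 --
  BK 1.7: (1.639,6.661) -> (3.339,6.661) [heading=180, move]
  RT 135: heading 180 -> 45
  FD 14.2: (3.339,6.661) -> (13.38,16.702) [heading=45, move]
  -- iteration 4/5 --
  BK 1.7: (13.38,16.702) -> (12.178,15.5) [heading=45, move]
  RT 135: heading 45 -> 270
  FD 14.2: (12.178,15.5) -> (12.178,1.3) [heading=270, move]
  -- iteration 5/5 --
  BK 1.7: (12.178,1.3) -> (12.178,3) [heading=270, move]
  RT 135: heading 270 -> 135
  FD 14.2: (12.178,3) -> (2.137,13.041) [heading=135, move]
]
LT 314: heading 135 -> 89
FD 6.3: (2.137,13.041) -> (2.247,19.34) [heading=89, move]
FD 14.1: (2.247,19.34) -> (2.493,33.438) [heading=89, move]
RT 180: heading 89 -> 269
RT 45: heading 269 -> 224
Final: pos=(2.493,33.438), heading=224, 0 segment(s) drawn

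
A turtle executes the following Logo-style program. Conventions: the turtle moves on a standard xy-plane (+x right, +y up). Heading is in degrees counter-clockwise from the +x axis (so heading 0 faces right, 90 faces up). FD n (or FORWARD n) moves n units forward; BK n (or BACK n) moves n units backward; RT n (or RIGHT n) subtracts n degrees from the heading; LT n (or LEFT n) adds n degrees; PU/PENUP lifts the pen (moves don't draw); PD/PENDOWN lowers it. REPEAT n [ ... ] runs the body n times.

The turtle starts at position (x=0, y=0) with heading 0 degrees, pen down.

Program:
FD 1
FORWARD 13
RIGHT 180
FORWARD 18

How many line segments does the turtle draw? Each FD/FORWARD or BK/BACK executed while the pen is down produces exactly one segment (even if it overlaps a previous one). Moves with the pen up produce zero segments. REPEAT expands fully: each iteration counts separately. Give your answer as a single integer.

Executing turtle program step by step:
Start: pos=(0,0), heading=0, pen down
FD 1: (0,0) -> (1,0) [heading=0, draw]
FD 13: (1,0) -> (14,0) [heading=0, draw]
RT 180: heading 0 -> 180
FD 18: (14,0) -> (-4,0) [heading=180, draw]
Final: pos=(-4,0), heading=180, 3 segment(s) drawn
Segments drawn: 3

Answer: 3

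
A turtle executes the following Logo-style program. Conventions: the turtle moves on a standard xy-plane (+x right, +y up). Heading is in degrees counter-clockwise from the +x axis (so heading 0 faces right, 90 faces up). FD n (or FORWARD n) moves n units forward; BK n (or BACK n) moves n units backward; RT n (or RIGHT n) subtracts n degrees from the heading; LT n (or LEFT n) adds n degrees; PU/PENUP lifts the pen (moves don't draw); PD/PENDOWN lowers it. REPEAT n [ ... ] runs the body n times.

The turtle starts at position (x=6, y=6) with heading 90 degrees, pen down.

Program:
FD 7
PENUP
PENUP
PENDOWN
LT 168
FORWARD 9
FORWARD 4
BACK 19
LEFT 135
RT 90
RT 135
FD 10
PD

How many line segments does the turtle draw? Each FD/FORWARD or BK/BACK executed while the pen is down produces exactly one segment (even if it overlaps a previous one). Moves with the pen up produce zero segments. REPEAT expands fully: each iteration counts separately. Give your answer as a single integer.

Executing turtle program step by step:
Start: pos=(6,6), heading=90, pen down
FD 7: (6,6) -> (6,13) [heading=90, draw]
PU: pen up
PU: pen up
PD: pen down
LT 168: heading 90 -> 258
FD 9: (6,13) -> (4.129,4.197) [heading=258, draw]
FD 4: (4.129,4.197) -> (3.297,0.284) [heading=258, draw]
BK 19: (3.297,0.284) -> (7.247,18.869) [heading=258, draw]
LT 135: heading 258 -> 33
RT 90: heading 33 -> 303
RT 135: heading 303 -> 168
FD 10: (7.247,18.869) -> (-2.534,20.948) [heading=168, draw]
PD: pen down
Final: pos=(-2.534,20.948), heading=168, 5 segment(s) drawn
Segments drawn: 5

Answer: 5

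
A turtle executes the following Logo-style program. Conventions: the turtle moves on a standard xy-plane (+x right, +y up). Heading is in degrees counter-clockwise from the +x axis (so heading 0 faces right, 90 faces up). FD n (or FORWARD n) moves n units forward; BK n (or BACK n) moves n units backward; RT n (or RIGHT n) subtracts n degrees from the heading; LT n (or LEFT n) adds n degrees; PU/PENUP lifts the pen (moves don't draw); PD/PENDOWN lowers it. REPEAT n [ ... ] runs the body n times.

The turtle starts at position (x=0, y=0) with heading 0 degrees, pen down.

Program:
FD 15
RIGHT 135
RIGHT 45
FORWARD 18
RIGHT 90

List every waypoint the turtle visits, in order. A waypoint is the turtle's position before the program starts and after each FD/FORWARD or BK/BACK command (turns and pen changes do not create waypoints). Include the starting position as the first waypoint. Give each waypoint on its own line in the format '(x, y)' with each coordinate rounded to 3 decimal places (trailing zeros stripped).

Answer: (0, 0)
(15, 0)
(-3, 0)

Derivation:
Executing turtle program step by step:
Start: pos=(0,0), heading=0, pen down
FD 15: (0,0) -> (15,0) [heading=0, draw]
RT 135: heading 0 -> 225
RT 45: heading 225 -> 180
FD 18: (15,0) -> (-3,0) [heading=180, draw]
RT 90: heading 180 -> 90
Final: pos=(-3,0), heading=90, 2 segment(s) drawn
Waypoints (3 total):
(0, 0)
(15, 0)
(-3, 0)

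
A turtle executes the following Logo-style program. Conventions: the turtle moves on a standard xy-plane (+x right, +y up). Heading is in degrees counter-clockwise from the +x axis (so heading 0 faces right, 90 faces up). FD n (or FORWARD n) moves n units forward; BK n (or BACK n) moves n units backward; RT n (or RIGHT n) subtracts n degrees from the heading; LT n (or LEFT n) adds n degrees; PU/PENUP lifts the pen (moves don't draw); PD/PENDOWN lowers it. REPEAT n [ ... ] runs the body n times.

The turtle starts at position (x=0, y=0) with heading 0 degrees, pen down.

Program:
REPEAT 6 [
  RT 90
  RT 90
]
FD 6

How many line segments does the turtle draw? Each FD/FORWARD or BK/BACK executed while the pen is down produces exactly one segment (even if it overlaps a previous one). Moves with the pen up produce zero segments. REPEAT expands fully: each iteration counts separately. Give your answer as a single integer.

Executing turtle program step by step:
Start: pos=(0,0), heading=0, pen down
REPEAT 6 [
  -- iteration 1/6 --
  RT 90: heading 0 -> 270
  RT 90: heading 270 -> 180
  -- iteration 2/6 --
  RT 90: heading 180 -> 90
  RT 90: heading 90 -> 0
  -- iteration 3/6 --
  RT 90: heading 0 -> 270
  RT 90: heading 270 -> 180
  -- iteration 4/6 --
  RT 90: heading 180 -> 90
  RT 90: heading 90 -> 0
  -- iteration 5/6 --
  RT 90: heading 0 -> 270
  RT 90: heading 270 -> 180
  -- iteration 6/6 --
  RT 90: heading 180 -> 90
  RT 90: heading 90 -> 0
]
FD 6: (0,0) -> (6,0) [heading=0, draw]
Final: pos=(6,0), heading=0, 1 segment(s) drawn
Segments drawn: 1

Answer: 1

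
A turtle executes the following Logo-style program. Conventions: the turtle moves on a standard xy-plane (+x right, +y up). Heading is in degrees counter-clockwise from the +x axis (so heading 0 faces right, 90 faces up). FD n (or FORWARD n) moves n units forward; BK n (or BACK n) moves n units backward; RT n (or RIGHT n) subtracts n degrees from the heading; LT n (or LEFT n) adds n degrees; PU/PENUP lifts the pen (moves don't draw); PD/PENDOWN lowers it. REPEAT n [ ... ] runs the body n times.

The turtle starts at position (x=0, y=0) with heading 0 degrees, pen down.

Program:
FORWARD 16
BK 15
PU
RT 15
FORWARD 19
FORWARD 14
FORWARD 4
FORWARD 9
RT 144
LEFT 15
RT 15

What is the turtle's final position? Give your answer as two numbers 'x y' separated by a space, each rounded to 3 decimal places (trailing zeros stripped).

Answer: 45.433 -11.906

Derivation:
Executing turtle program step by step:
Start: pos=(0,0), heading=0, pen down
FD 16: (0,0) -> (16,0) [heading=0, draw]
BK 15: (16,0) -> (1,0) [heading=0, draw]
PU: pen up
RT 15: heading 0 -> 345
FD 19: (1,0) -> (19.353,-4.918) [heading=345, move]
FD 14: (19.353,-4.918) -> (32.876,-8.541) [heading=345, move]
FD 4: (32.876,-8.541) -> (36.739,-9.576) [heading=345, move]
FD 9: (36.739,-9.576) -> (45.433,-11.906) [heading=345, move]
RT 144: heading 345 -> 201
LT 15: heading 201 -> 216
RT 15: heading 216 -> 201
Final: pos=(45.433,-11.906), heading=201, 2 segment(s) drawn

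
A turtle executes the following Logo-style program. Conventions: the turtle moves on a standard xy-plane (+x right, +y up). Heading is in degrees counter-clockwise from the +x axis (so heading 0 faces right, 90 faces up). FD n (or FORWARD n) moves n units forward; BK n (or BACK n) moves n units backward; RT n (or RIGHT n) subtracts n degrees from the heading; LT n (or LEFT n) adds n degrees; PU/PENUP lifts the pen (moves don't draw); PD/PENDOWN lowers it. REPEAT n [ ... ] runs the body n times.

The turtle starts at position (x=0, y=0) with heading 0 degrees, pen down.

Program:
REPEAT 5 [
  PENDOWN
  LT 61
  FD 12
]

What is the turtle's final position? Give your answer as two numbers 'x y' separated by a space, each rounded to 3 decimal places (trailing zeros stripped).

Answer: -10.902 -0.571

Derivation:
Executing turtle program step by step:
Start: pos=(0,0), heading=0, pen down
REPEAT 5 [
  -- iteration 1/5 --
  PD: pen down
  LT 61: heading 0 -> 61
  FD 12: (0,0) -> (5.818,10.495) [heading=61, draw]
  -- iteration 2/5 --
  PD: pen down
  LT 61: heading 61 -> 122
  FD 12: (5.818,10.495) -> (-0.541,20.672) [heading=122, draw]
  -- iteration 3/5 --
  PD: pen down
  LT 61: heading 122 -> 183
  FD 12: (-0.541,20.672) -> (-12.525,20.044) [heading=183, draw]
  -- iteration 4/5 --
  PD: pen down
  LT 61: heading 183 -> 244
  FD 12: (-12.525,20.044) -> (-17.785,9.258) [heading=244, draw]
  -- iteration 5/5 --
  PD: pen down
  LT 61: heading 244 -> 305
  FD 12: (-17.785,9.258) -> (-10.902,-0.571) [heading=305, draw]
]
Final: pos=(-10.902,-0.571), heading=305, 5 segment(s) drawn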